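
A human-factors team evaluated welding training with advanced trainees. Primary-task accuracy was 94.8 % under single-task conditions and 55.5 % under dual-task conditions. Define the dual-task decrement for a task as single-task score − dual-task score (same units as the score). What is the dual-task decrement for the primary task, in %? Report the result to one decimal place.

Decrement = 94.8 − 55.5 = 39.3000 % ≈ 39.3 %.

39.3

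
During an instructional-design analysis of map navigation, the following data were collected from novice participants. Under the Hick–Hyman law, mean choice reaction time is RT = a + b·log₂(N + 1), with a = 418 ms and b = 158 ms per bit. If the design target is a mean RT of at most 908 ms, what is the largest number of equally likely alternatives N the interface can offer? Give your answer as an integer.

Set 418 + 158·log₂(N + 1) ≤ 908.
log₂(N + 1) ≤ (908 − 418) / 158 = 3.1013.
N + 1 ≤ 2^3.1013 = 8.5819.
N ≤ 7.5819, so the largest integer N is 7.

7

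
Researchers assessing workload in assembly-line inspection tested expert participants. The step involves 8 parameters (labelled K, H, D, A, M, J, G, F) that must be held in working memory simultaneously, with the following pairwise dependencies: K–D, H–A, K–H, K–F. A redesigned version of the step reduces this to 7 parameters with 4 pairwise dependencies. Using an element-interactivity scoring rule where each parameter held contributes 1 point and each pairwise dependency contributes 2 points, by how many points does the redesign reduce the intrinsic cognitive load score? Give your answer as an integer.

Original: 8 × 1 + 4 × 2 = 8 + 8 = 16.
Redesigned: 7 × 1 + 4 × 2 = 7 + 8 = 15.
Reduction = 16 − 15 = 1.

1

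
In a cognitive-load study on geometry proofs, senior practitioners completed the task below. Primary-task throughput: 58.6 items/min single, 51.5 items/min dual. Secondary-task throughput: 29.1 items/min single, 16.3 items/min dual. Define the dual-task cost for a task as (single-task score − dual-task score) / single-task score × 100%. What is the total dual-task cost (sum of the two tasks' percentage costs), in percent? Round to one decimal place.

56.1

Primary cost = (58.6 − 51.5) / 58.6 × 100% = 12.1160%.
Secondary cost = (29.1 − 16.3) / 29.1 × 100% = 43.9863%.
Total = 12.1160% + 43.9863% = 56.1023% ≈ 56.1%.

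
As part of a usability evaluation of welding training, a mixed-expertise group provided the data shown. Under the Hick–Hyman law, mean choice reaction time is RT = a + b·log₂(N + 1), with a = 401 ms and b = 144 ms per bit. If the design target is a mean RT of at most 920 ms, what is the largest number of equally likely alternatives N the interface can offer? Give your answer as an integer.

Set 401 + 144·log₂(N + 1) ≤ 920.
log₂(N + 1) ≤ (920 − 401) / 144 = 3.6042.
N + 1 ≤ 2^3.6042 = 12.1611.
N ≤ 11.1611, so the largest integer N is 11.

11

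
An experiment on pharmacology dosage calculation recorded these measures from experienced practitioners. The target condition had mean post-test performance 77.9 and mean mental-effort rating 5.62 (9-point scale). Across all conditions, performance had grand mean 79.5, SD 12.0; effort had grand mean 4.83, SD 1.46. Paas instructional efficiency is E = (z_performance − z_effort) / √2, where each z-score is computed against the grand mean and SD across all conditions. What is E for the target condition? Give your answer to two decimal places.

z_performance = (77.9 − 79.5) / 12.0 = -1.6000 / 12.0 = -0.1333.
z_effort = (5.62 − 4.83) / 1.46 = 0.7900 / 1.46 = 0.5411.
z_P − z_E = -0.1333 − 0.5411 = -0.6744.
E = -0.6744 / √2 = -0.6744 / 1.41421 = -0.4769 ≈ -0.48.

-0.48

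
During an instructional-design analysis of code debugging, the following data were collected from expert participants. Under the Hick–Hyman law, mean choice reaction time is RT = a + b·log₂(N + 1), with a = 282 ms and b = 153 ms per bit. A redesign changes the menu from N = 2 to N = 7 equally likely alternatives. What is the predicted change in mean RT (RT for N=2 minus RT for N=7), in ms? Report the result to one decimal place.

-216.5

RT(2) = 282 + 153·log₂(3) = 282 + 153·1.5850 = 524.5050 ms.
RT(7) = 282 + 153·log₂(8) = 282 + 153·3.0000 = 741.0000 ms.
Difference = 524.5050 − 741.0000 = -216.4950 ≈ -216.5 ms.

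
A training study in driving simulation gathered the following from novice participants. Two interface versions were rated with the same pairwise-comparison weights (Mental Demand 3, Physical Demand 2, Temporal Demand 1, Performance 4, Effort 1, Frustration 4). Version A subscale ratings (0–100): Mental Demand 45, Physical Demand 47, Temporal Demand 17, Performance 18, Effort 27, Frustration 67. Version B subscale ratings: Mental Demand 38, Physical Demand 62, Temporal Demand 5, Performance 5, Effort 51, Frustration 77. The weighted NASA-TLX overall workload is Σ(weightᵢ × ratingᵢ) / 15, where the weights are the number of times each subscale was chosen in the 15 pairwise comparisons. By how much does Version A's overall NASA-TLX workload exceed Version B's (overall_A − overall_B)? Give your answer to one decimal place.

Version A weighted sum = 3·45 + 2·47 + 1·17 + 4·18 + 1·27 + 4·67 = 135 + 94 + 17 + 72 + 27 + 268 = 613; overall_A = 613/15 = 40.8667.
Version B weighted sum = 3·38 + 2·62 + 1·5 + 4·5 + 1·51 + 4·77 = 114 + 124 + 5 + 20 + 51 + 308 = 622; overall_B = 622/15 = 41.4667.
Difference = 40.8667 − 41.4667 = -0.6000 ≈ -0.6.

-0.6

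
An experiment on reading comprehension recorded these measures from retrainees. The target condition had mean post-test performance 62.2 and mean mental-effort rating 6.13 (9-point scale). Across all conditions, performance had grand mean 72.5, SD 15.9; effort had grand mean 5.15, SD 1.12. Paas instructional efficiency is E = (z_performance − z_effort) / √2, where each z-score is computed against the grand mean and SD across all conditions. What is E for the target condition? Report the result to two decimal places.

-1.08

z_performance = (62.2 − 72.5) / 15.9 = -10.3000 / 15.9 = -0.6478.
z_effort = (6.13 − 5.15) / 1.12 = 0.9800 / 1.12 = 0.8750.
z_P − z_E = -0.6478 − 0.8750 = -1.5228.
E = -1.5228 / √2 = -1.5228 / 1.41421 = -1.0768 ≈ -1.08.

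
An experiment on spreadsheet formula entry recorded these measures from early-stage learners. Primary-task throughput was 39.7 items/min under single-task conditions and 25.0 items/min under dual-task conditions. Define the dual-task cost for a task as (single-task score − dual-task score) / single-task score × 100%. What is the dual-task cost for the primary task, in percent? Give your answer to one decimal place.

Cost = (39.7 − 25.0) / 39.7 × 100%
     = 14.7000 / 39.7 × 100% = 37.0277%.
≈ 37.0%.

37.0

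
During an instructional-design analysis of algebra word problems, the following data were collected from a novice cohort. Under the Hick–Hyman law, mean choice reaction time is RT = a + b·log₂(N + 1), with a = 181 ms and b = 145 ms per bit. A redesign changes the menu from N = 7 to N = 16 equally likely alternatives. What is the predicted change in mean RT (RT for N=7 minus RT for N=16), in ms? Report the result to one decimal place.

RT(7) = 181 + 145·log₂(8) = 181 + 145·3.0000 = 616.0000 ms.
RT(16) = 181 + 145·log₂(17) = 181 + 145·4.0875 = 773.6875 ms.
Difference = 616.0000 − 773.6875 = -157.6875 ≈ -157.7 ms.

-157.7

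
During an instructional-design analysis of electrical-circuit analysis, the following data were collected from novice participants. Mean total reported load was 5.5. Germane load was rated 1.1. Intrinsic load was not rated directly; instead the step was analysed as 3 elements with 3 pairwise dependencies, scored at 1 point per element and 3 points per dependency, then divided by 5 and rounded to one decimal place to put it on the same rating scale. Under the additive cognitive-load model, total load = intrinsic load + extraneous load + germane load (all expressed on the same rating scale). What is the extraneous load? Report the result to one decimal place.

Intrinsic (element-interactivity): (3 × 1 + 3 × 3) / 5 = 12 / 5 = 2.4000 → 2.4.
extraneous load = total − intrinsic − germane
             = 5.5 − 2.4 − 1.1 = 2.0.

2.0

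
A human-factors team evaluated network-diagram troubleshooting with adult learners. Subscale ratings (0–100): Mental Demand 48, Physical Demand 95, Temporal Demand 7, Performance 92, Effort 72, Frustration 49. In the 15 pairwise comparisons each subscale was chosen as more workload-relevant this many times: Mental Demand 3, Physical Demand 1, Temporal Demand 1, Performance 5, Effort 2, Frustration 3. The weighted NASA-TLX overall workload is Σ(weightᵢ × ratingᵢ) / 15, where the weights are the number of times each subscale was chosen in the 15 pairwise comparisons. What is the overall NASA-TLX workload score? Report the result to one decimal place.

The tallies are the weights (they sum to 15).
Weighted sum = 3·48 + 1·95 + 1·7 + 5·92 + 2·72 + 3·49
            = 144 + 95 + 7 + 460 + 144 + 147 = 997.
Overall workload = 997 / 15 = 66.4667 ≈ 66.5.

66.5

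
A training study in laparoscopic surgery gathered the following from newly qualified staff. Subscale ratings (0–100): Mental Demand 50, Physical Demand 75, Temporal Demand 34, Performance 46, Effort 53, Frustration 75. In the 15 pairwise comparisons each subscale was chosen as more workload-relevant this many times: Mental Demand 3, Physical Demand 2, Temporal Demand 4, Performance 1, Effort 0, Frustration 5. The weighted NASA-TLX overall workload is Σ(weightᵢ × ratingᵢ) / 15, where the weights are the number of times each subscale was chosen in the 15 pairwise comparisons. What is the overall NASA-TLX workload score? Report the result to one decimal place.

57.1

The tallies are the weights (they sum to 15).
Weighted sum = 3·50 + 2·75 + 4·34 + 1·46 + 0·53 + 5·75
            = 150 + 150 + 136 + 46 + 0 + 375 = 857.
Overall workload = 857 / 15 = 57.1333 ≈ 57.1.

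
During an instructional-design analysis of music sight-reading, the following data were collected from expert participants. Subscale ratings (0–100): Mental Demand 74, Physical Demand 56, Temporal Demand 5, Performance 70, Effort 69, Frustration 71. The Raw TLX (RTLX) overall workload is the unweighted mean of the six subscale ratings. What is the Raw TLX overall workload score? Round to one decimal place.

57.5

Sum of ratings = 74 + 56 + 5 + 70 + 69 + 71 = 345.
RTLX = 345 / 6 = 57.5000 ≈ 57.5.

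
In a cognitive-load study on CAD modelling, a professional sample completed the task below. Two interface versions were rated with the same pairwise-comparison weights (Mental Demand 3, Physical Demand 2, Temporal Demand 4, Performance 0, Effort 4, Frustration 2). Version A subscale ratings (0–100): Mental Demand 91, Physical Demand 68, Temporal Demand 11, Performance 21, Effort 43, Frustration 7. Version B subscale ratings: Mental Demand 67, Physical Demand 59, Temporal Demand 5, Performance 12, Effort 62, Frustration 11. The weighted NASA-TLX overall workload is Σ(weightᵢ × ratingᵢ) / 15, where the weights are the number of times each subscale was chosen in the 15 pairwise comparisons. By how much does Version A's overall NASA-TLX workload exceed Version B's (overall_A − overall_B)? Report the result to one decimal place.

Version A weighted sum = 3·91 + 2·68 + 4·11 + 0·21 + 4·43 + 2·7 = 273 + 136 + 44 + 0 + 172 + 14 = 639; overall_A = 639/15 = 42.6000.
Version B weighted sum = 3·67 + 2·59 + 4·5 + 0·12 + 4·62 + 2·11 = 201 + 118 + 20 + 0 + 248 + 22 = 609; overall_B = 609/15 = 40.6000.
Difference = 42.6000 − 40.6000 = 2.0000 ≈ 2.0.

2.0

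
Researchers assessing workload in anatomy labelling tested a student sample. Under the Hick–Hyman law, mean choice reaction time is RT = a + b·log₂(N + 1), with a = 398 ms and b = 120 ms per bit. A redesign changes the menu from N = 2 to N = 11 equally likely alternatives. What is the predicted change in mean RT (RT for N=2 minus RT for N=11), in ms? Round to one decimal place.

-240.0

RT(2) = 398 + 120·log₂(3) = 398 + 120·1.5850 = 588.2000 ms.
RT(11) = 398 + 120·log₂(12) = 398 + 120·3.5850 = 828.2000 ms.
Difference = 588.2000 − 828.2000 = -240.0000 ≈ -240.0 ms.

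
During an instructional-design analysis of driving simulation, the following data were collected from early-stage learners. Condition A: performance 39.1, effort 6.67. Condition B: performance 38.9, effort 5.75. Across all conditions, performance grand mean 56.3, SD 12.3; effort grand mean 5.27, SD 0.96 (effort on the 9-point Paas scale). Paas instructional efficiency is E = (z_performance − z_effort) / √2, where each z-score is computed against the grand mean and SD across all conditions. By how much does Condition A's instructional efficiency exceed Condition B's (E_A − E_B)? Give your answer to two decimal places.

Condition A: z_P = (39.1 − 56.3)/12.3 = -1.3984; z_E = (6.67 − 5.27)/0.96 = 1.4583; E_A = (-1.3984 − 1.4583)/√2 = -2.0200.
Condition B: z_P = (38.9 − 56.3)/12.3 = -1.4146; z_E = (5.75 − 5.27)/0.96 = 0.5000; E_B = (-1.4146 − 0.5000)/√2 = -1.3538.
E_A − E_B = -2.0200 − (-1.3538) = -0.6662 ≈ -0.67.

-0.67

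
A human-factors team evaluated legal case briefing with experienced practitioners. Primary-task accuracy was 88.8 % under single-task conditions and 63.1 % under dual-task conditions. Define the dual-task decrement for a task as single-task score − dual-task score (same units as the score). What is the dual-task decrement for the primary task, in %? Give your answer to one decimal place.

Decrement = 88.8 − 63.1 = 25.7000 % ≈ 25.7 %.

25.7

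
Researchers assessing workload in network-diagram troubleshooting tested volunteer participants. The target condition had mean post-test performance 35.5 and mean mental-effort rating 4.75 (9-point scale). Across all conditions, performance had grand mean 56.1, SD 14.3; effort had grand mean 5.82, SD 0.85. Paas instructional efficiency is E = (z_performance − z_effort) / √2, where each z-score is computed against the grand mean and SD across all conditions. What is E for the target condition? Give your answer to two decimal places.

-0.13

z_performance = (35.5 − 56.1) / 14.3 = -20.6000 / 14.3 = -1.4406.
z_effort = (4.75 − 5.82) / 0.85 = -1.0700 / 0.85 = -1.2588.
z_P − z_E = -1.4406 − (-1.2588) = -0.1818.
E = -0.1818 / √2 = -0.1818 / 1.41421 = -0.1286 ≈ -0.13.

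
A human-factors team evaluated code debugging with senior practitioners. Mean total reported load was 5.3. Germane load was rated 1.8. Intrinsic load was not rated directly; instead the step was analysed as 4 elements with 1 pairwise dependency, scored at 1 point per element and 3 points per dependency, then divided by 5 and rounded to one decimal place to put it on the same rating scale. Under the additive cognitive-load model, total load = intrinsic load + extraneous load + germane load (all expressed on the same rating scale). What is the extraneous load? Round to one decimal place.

2.1

Intrinsic (element-interactivity): (4 × 1 + 1 × 3) / 5 = 7 / 5 = 1.4000 → 1.4.
extraneous load = total − intrinsic − germane
             = 5.3 − 1.4 − 1.8 = 2.1.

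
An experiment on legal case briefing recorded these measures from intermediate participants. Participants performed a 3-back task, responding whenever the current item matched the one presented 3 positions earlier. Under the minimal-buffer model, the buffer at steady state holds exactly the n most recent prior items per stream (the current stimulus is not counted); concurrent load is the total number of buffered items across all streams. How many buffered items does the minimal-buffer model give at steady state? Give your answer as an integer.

3

The buffer holds the 3 most recent prior items.
Steady-state concurrent load = 3 items.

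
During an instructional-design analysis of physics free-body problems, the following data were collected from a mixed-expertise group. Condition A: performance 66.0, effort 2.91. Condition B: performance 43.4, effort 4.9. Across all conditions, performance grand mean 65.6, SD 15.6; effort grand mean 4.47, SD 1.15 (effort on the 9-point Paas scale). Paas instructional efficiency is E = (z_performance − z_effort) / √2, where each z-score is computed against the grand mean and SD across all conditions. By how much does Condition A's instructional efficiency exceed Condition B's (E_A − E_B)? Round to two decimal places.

2.25

Condition A: z_P = (66.0 − 65.6)/15.6 = 0.0256; z_E = (2.91 − 4.47)/1.15 = -1.3565; E_A = (0.0256 − (-1.3565))/√2 = 0.9773.
Condition B: z_P = (43.4 − 65.6)/15.6 = -1.4231; z_E = (4.9 − 4.47)/1.15 = 0.3739; E_B = (-1.4231 − 0.3739)/√2 = -1.2707.
E_A − E_B = 0.9773 − (-1.2707) = 2.2480 ≈ 2.25.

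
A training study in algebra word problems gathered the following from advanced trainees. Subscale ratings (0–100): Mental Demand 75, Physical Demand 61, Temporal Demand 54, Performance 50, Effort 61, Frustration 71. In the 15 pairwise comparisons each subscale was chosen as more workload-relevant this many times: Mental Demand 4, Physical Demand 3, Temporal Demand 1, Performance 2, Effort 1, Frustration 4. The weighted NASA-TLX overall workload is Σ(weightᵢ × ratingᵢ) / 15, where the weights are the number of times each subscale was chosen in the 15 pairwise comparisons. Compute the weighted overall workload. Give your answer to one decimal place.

The tallies are the weights (they sum to 15).
Weighted sum = 4·75 + 3·61 + 1·54 + 2·50 + 1·61 + 4·71
            = 300 + 183 + 54 + 100 + 61 + 284 = 982.
Overall workload = 982 / 15 = 65.4667 ≈ 65.5.

65.5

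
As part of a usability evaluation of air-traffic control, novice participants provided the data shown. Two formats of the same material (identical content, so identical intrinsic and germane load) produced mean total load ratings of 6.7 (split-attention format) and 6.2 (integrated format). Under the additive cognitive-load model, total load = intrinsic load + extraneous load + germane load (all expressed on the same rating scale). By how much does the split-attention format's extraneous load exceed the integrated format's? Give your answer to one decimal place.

Intrinsic and germane load are equal across formats, so the difference in total load equals the difference in extraneous load.
Extraneous-load difference = 6.7 − 6.2 = 0.5.

0.5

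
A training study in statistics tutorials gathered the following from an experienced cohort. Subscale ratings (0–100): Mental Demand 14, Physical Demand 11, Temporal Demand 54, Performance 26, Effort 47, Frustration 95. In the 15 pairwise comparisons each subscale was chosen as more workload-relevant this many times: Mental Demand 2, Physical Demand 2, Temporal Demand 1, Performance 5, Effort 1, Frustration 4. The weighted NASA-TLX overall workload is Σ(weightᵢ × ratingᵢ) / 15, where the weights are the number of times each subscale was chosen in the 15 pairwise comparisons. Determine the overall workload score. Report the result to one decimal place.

The tallies are the weights (they sum to 15).
Weighted sum = 2·14 + 2·11 + 1·54 + 5·26 + 1·47 + 4·95
            = 28 + 22 + 54 + 130 + 47 + 380 = 661.
Overall workload = 661 / 15 = 44.0667 ≈ 44.1.

44.1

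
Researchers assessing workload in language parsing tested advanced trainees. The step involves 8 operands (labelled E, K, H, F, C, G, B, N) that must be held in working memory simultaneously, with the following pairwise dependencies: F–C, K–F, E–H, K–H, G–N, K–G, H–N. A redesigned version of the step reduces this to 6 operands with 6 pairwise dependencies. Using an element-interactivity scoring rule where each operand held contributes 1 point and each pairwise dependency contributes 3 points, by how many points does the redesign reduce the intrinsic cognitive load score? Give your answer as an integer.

5

Original: 8 × 1 + 7 × 3 = 8 + 21 = 29.
Redesigned: 6 × 1 + 6 × 3 = 6 + 18 = 24.
Reduction = 29 − 24 = 5.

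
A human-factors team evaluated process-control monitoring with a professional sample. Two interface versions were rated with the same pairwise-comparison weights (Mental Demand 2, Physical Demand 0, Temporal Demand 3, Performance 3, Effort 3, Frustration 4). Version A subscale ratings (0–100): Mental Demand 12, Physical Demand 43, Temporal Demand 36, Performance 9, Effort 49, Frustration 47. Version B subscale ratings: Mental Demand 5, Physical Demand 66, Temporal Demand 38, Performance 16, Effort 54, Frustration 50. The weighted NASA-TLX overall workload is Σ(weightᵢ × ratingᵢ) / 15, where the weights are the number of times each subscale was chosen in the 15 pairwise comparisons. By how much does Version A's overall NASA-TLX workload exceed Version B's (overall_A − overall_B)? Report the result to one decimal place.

-2.7

Version A weighted sum = 2·12 + 0·43 + 3·36 + 3·9 + 3·49 + 4·47 = 24 + 0 + 108 + 27 + 147 + 188 = 494; overall_A = 494/15 = 32.9333.
Version B weighted sum = 2·5 + 0·66 + 3·38 + 3·16 + 3·54 + 4·50 = 10 + 0 + 114 + 48 + 162 + 200 = 534; overall_B = 534/15 = 35.6000.
Difference = 32.9333 − 35.6000 = -2.6667 ≈ -2.7.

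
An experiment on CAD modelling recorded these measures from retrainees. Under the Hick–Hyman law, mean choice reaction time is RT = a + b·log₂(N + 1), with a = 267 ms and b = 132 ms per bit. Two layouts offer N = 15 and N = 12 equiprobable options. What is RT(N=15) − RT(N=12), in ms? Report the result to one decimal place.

RT(15) = 267 + 132·log₂(16) = 267 + 132·4.0000 = 795.0000 ms.
RT(12) = 267 + 132·log₂(13) = 267 + 132·3.7004 = 755.4528 ms.
Difference = 795.0000 − 755.4528 = 39.5472 ≈ 39.5 ms.

39.5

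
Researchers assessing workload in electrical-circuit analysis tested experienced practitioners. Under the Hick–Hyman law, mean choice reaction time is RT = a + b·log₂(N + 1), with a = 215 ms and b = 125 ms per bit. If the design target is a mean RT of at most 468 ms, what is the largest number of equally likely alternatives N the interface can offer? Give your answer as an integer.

3

Set 215 + 125·log₂(N + 1) ≤ 468.
log₂(N + 1) ≤ (468 − 215) / 125 = 2.0240.
N + 1 ≤ 2^2.0240 = 4.0671.
N ≤ 3.0671, so the largest integer N is 3.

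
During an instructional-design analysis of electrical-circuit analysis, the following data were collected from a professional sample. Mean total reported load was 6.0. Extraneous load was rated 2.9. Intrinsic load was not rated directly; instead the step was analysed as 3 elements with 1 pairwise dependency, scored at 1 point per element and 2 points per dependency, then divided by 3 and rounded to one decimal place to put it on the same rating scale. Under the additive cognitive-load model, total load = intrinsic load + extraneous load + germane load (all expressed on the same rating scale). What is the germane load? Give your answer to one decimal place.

Intrinsic (element-interactivity): (3 × 1 + 1 × 2) / 3 = 5 / 3 = 1.6667 → 1.7.
germane load = total − intrinsic − extraneous
             = 6.0 − 1.7 − 2.9 = 1.4.

1.4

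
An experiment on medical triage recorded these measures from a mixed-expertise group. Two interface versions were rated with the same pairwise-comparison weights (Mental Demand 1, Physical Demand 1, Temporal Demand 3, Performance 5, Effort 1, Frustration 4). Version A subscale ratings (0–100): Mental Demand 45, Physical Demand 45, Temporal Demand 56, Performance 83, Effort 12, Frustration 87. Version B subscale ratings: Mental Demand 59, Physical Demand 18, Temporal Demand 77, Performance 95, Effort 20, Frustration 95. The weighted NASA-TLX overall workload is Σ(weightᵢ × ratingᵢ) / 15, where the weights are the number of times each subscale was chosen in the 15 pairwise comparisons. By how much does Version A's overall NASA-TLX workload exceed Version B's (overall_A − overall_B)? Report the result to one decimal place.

Version A weighted sum = 1·45 + 1·45 + 3·56 + 5·83 + 1·12 + 4·87 = 45 + 45 + 168 + 415 + 12 + 348 = 1033; overall_A = 1033/15 = 68.8667.
Version B weighted sum = 1·59 + 1·18 + 3·77 + 5·95 + 1·20 + 4·95 = 59 + 18 + 231 + 475 + 20 + 380 = 1183; overall_B = 1183/15 = 78.8667.
Difference = 68.8667 − 78.8667 = -10.0000 ≈ -10.0.

-10.0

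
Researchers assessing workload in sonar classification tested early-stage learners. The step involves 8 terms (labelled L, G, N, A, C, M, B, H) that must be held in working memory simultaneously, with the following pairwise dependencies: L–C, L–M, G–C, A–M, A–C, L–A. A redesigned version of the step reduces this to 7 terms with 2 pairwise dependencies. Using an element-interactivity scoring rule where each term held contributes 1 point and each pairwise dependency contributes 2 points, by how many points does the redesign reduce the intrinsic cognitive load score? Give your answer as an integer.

Original: 8 × 1 + 6 × 2 = 8 + 12 = 20.
Redesigned: 7 × 1 + 2 × 2 = 7 + 4 = 11.
Reduction = 20 − 11 = 9.

9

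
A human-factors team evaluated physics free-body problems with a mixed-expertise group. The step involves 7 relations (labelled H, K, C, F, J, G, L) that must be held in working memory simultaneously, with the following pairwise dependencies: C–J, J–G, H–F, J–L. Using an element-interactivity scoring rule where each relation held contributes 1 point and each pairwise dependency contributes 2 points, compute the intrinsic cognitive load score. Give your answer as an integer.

15

Count of relations held simultaneously: 7.
Count of pairwise dependencies listed: 4.
Element contribution: 7 × 1 = 7.
Interaction contribution: 4 × 2 = 8.
Intrinsic load = 7 + 8 = 15.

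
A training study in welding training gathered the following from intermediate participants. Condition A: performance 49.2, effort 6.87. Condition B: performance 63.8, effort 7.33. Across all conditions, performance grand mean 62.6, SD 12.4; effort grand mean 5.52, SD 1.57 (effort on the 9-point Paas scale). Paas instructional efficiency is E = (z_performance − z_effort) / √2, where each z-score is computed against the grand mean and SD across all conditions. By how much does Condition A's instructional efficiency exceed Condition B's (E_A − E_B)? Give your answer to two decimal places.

-0.63

Condition A: z_P = (49.2 − 62.6)/12.4 = -1.0806; z_E = (6.87 − 5.52)/1.57 = 0.8599; E_A = (-1.0806 − 0.8599)/√2 = -1.3721.
Condition B: z_P = (63.8 − 62.6)/12.4 = 0.0968; z_E = (7.33 − 5.52)/1.57 = 1.1529; E_B = (0.0968 − 1.1529)/√2 = -0.7468.
E_A − E_B = -1.3721 − (-0.7468) = -0.6253 ≈ -0.63.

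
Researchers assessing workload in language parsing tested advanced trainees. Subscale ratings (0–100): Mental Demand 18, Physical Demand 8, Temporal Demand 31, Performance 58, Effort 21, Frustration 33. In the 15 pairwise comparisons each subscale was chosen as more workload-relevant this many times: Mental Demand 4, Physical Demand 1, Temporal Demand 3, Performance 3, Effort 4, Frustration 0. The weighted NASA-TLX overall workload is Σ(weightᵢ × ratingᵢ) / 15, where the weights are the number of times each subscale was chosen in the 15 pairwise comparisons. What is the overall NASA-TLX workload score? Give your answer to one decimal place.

28.7

The tallies are the weights (they sum to 15).
Weighted sum = 4·18 + 1·8 + 3·31 + 3·58 + 4·21 + 0·33
            = 72 + 8 + 93 + 174 + 84 + 0 = 431.
Overall workload = 431 / 15 = 28.7333 ≈ 28.7.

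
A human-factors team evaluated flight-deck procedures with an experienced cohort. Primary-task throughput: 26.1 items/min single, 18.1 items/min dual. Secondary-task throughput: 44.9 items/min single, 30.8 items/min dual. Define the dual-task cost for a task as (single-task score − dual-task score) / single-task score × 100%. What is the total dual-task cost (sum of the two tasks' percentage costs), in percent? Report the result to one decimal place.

62.1

Primary cost = (26.1 − 18.1) / 26.1 × 100% = 30.6513%.
Secondary cost = (44.9 − 30.8) / 44.9 × 100% = 31.4031%.
Total = 30.6513% + 31.4031% = 62.0544% ≈ 62.1%.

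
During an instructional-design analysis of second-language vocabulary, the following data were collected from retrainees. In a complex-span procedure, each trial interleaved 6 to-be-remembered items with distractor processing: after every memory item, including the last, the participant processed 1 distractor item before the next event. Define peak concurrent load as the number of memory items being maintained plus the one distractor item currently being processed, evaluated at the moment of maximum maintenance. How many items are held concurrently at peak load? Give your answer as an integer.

7

Maintenance is greatest during the distractor(s) after memory item 6: all 6 memory items are being held.
One distractor item is concurrently being processed.
Peak concurrent load = 6 + 1 = 7 items.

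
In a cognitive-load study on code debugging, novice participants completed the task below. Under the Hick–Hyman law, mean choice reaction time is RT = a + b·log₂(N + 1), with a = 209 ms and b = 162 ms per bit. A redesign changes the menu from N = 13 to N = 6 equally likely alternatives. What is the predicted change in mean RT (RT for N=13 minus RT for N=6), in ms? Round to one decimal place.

162.0

RT(13) = 209 + 162·log₂(14) = 209 + 162·3.8074 = 825.7988 ms.
RT(6) = 209 + 162·log₂(7) = 209 + 162·2.8074 = 663.7988 ms.
Difference = 825.7988 − 663.7988 = 162.0000 ≈ 162.0 ms.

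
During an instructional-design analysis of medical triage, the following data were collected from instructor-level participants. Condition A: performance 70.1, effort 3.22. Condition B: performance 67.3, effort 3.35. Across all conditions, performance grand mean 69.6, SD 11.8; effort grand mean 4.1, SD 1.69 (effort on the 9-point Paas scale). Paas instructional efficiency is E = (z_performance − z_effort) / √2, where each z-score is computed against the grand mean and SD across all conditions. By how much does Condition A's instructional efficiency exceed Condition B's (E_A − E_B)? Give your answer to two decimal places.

0.22

Condition A: z_P = (70.1 − 69.6)/11.8 = 0.0424; z_E = (3.22 − 4.1)/1.69 = -0.5207; E_A = (0.0424 − (-0.5207))/√2 = 0.3982.
Condition B: z_P = (67.3 − 69.6)/11.8 = -0.1949; z_E = (3.35 − 4.1)/1.69 = -0.4438; E_B = (-0.1949 − (-0.4438))/√2 = 0.1760.
E_A − E_B = 0.3982 − 0.1760 = 0.2222 ≈ 0.22.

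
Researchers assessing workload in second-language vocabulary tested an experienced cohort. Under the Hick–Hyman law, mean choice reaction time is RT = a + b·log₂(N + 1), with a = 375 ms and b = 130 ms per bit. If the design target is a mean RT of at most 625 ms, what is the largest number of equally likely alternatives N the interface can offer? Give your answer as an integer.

2

Set 375 + 130·log₂(N + 1) ≤ 625.
log₂(N + 1) ≤ (625 − 375) / 130 = 1.9231.
N + 1 ≤ 2^1.9231 = 3.7924.
N ≤ 2.7924, so the largest integer N is 2.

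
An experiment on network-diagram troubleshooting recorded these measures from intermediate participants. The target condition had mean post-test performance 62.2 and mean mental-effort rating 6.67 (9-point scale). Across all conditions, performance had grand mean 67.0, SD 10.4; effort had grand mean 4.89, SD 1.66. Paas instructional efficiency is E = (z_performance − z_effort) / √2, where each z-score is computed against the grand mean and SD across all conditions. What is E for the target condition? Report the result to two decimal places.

-1.08

z_performance = (62.2 − 67.0) / 10.4 = -4.8000 / 10.4 = -0.4615.
z_effort = (6.67 − 4.89) / 1.66 = 1.7800 / 1.66 = 1.0723.
z_P − z_E = -0.4615 − 1.0723 = -1.5338.
E = -1.5338 / √2 = -1.5338 / 1.41421 = -1.0846 ≈ -1.08.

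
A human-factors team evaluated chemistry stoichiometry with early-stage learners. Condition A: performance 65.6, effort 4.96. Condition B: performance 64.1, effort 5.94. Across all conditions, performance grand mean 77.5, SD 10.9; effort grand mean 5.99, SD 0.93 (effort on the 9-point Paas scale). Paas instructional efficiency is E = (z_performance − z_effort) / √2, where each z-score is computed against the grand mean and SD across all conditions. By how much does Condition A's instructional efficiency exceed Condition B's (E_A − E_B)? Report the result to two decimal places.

0.84

Condition A: z_P = (65.6 − 77.5)/10.9 = -1.0917; z_E = (4.96 − 5.99)/0.93 = -1.1075; E_A = (-1.0917 − (-1.1075))/√2 = 0.0112.
Condition B: z_P = (64.1 − 77.5)/10.9 = -1.2294; z_E = (5.94 − 5.99)/0.93 = -0.0538; E_B = (-1.2294 − (-0.0538))/√2 = -0.8313.
E_A − E_B = 0.0112 − (-0.8313) = 0.8425 ≈ 0.84.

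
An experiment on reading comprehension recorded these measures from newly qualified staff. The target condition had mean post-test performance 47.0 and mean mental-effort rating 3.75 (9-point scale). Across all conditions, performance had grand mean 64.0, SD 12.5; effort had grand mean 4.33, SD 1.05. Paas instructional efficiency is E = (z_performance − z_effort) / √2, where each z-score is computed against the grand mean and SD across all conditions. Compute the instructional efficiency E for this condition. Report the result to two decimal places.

-0.57

z_performance = (47.0 − 64.0) / 12.5 = -17.0000 / 12.5 = -1.3600.
z_effort = (3.75 − 4.33) / 1.05 = -0.5800 / 1.05 = -0.5524.
z_P − z_E = -1.3600 − (-0.5524) = -0.8076.
E = -0.8076 / √2 = -0.8076 / 1.41421 = -0.5711 ≈ -0.57.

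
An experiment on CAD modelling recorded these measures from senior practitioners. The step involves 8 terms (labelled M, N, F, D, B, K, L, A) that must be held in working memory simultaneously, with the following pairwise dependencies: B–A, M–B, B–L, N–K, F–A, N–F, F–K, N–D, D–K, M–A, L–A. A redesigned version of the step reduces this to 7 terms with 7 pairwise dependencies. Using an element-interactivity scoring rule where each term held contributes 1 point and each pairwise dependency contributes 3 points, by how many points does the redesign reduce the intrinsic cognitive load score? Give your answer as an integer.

13

Original: 8 × 1 + 11 × 3 = 8 + 33 = 41.
Redesigned: 7 × 1 + 7 × 3 = 7 + 21 = 28.
Reduction = 41 − 28 = 13.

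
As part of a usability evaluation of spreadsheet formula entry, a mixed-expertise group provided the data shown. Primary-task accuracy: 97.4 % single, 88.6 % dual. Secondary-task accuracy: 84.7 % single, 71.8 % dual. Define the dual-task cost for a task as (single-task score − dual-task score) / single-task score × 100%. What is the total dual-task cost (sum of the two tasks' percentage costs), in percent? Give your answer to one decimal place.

24.3

Primary cost = (97.4 − 88.6) / 97.4 × 100% = 9.0349%.
Secondary cost = (84.7 − 71.8) / 84.7 × 100% = 15.2302%.
Total = 9.0349% + 15.2302% = 24.2651% ≈ 24.3%.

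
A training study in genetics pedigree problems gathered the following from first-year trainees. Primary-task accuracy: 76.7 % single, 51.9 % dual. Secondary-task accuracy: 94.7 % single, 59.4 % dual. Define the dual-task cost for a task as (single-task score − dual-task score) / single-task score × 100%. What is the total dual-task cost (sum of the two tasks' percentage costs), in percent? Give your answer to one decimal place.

Primary cost = (76.7 − 51.9) / 76.7 × 100% = 32.3338%.
Secondary cost = (94.7 − 59.4) / 94.7 × 100% = 37.2756%.
Total = 32.3338% + 37.2756% = 69.6094% ≈ 69.6%.

69.6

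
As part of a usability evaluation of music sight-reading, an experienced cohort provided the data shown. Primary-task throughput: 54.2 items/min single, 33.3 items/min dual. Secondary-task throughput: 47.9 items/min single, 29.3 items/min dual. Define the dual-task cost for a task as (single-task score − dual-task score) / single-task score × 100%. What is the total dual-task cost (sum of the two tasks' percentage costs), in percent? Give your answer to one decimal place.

Primary cost = (54.2 − 33.3) / 54.2 × 100% = 38.5609%.
Secondary cost = (47.9 − 29.3) / 47.9 × 100% = 38.8309%.
Total = 38.5609% + 38.8309% = 77.3918% ≈ 77.4%.

77.4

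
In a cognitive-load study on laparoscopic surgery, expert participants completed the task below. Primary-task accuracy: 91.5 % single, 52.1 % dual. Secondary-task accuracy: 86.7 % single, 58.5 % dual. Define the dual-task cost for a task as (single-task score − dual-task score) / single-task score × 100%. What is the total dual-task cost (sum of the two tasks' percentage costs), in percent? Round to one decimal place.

Primary cost = (91.5 − 52.1) / 91.5 × 100% = 43.0601%.
Secondary cost = (86.7 − 58.5) / 86.7 × 100% = 32.5260%.
Total = 43.0601% + 32.5260% = 75.5861% ≈ 75.6%.

75.6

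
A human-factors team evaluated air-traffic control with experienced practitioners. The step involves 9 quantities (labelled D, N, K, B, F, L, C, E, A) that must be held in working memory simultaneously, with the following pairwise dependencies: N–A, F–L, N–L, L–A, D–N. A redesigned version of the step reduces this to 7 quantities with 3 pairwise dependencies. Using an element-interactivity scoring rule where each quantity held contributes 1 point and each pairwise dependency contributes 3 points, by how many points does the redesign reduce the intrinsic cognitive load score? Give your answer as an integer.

Original: 9 × 1 + 5 × 3 = 9 + 15 = 24.
Redesigned: 7 × 1 + 3 × 3 = 7 + 9 = 16.
Reduction = 24 − 16 = 8.

8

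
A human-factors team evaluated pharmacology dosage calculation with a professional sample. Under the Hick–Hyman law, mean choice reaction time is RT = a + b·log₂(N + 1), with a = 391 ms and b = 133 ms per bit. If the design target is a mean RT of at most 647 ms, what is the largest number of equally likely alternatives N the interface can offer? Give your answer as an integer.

Set 391 + 133·log₂(N + 1) ≤ 647.
log₂(N + 1) ≤ (647 − 391) / 133 = 1.9248.
N + 1 ≤ 2^1.9248 = 3.7968.
N ≤ 2.7968, so the largest integer N is 2.

2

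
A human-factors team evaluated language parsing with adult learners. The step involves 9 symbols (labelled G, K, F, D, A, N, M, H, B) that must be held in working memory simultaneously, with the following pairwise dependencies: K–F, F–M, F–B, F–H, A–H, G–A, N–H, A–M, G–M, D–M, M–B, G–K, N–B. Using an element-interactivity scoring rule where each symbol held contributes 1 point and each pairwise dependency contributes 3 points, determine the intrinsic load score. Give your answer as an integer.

48

Count of symbols held simultaneously: 9.
Count of pairwise dependencies listed: 13.
Element contribution: 9 × 1 = 9.
Interaction contribution: 13 × 3 = 39.
Intrinsic load = 9 + 39 = 48.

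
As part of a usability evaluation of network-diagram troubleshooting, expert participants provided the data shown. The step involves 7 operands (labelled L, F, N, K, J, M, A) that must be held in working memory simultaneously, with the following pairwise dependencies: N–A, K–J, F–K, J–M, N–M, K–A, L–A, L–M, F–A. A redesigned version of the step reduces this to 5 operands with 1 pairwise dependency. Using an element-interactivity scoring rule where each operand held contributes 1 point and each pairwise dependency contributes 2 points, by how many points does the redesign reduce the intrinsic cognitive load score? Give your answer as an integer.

Original: 7 × 1 + 9 × 2 = 7 + 18 = 25.
Redesigned: 5 × 1 + 1 × 2 = 5 + 2 = 7.
Reduction = 25 − 7 = 18.

18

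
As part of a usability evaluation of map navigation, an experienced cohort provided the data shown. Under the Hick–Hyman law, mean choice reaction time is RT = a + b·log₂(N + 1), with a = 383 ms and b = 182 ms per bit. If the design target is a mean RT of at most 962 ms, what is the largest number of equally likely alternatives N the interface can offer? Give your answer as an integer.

8

Set 383 + 182·log₂(N + 1) ≤ 962.
log₂(N + 1) ≤ (962 − 383) / 182 = 3.1813.
N + 1 ≤ 2^3.1813 = 9.0712.
N ≤ 8.0712, so the largest integer N is 8.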